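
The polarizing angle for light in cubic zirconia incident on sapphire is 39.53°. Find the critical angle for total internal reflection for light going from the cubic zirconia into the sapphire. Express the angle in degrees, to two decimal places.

n₂/n₁ = tan 39.53° = 0.8252; the critical angle satisfies sin θ_c = n₂/n₁.
θ_c = arcsin(0.8252) = 55.61°.

θ_c ≈ 55.61°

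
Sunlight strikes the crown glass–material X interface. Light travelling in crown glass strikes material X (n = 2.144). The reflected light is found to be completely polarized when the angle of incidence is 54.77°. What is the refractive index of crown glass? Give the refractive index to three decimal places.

n ≈ 1.514

Brewster's law: tan θ_B = n₂/n₁ (light incident in crown glass, refracted into material X).
n₁ = n₂ / tan θ_B = 2.144 / tan 54.77° = 1.514.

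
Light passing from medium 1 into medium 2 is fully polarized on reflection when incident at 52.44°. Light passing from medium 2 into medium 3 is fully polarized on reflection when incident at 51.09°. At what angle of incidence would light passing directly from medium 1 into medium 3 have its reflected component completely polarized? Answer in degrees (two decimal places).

θ_B ≈ 58.17°

tan θ_B(1→2) = n₂/n₁ = tan 52.44° = 1.3004.
tan θ_B(2→3) = n₃/n₂ = tan 51.09° = 1.2389.
Multiplying, n₃/n₁ = 1.3004 × 1.2389 = 1.6110, and θ_B(1→3) = arctan 1.6110 = 58.17°.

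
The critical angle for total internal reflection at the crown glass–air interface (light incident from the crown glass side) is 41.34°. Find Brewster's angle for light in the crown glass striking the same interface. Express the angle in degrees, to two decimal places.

n₂/n₁ = sin θ_c = sin 41.34° = 0.6605.
tan θ_B equals the same ratio, so θ_B = arctan(0.6605) = 33.45°.

θ_B ≈ 33.45°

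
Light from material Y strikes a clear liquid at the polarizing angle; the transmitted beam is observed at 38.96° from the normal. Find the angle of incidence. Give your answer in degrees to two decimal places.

θ_B ≈ 51.04°

At Brewster's angle the reflected and refracted rays are perpendicular, so θ_B + θ_t = 90°.
θ_B = 90° − 38.96° = 51.04°.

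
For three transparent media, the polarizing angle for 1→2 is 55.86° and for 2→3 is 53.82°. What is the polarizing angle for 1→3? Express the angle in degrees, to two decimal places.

Each Brewster angle gives a ratio: n₂/n₁ = tan 55.86° = 1.4748, n₃/n₂ = tan 53.82° = 1.3673.
n₃/n₁ = 2.0165. Then tan θ_B(1→3) = n₃/n₁, so θ_B(1→3) = arctan(2.0165) = 63.62°.

θ_B ≈ 63.62°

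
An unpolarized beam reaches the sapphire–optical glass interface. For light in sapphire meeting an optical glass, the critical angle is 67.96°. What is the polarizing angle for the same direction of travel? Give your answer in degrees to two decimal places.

θ_B ≈ 42.83°

At the critical angle sin θ_c = n₂/n₁, giving n₂/n₁ = sin 67.96° = 0.9269.
Then tan θ_B = n₂/n₁ = 0.9269, so θ_B = arctan 0.9269 = 42.83°.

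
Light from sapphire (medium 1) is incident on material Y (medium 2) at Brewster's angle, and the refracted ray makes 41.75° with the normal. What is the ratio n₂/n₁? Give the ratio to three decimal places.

n₂/n₁ ≈ 1.120

θ_B + θ_t = 90°, so θ_B = 90° − 41.75° = 48.25°.
Then n₂/n₁ = tan θ_B = tan 48.25° = 1.120.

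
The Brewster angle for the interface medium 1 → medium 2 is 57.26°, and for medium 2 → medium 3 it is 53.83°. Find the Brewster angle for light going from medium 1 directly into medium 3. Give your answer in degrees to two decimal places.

θ_B ≈ 64.82°

tan θ_B(1→2) = n₂/n₁ = tan 57.26° = 1.5553.
tan θ_B(2→3) = n₃/n₂ = tan 53.83° = 1.3678.
n₃/n₁ = 2.1273. Then tan θ_B(1→3) = n₃/n₁, so θ_B(1→3) = arctan(2.1273) = 64.82°.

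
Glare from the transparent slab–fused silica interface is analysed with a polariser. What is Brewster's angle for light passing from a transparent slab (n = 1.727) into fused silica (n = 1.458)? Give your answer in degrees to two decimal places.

θ_B ≈ 40.17°

Here n₂/n₁ = 1.458/1.727 = 0.8442, and Brewster's law gives tan θ_B = n₂/n₁. Taking the arctangent, θ_B = 40.17°.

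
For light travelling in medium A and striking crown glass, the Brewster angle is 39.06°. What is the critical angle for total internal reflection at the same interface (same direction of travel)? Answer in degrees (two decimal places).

θ_c ≈ 54.24°

From Brewster, n₂/n₁ = tan θ_B = tan 39.06° = 0.8115.
Then sin θ_c = n₂/n₁ = 0.8115, so θ_c = arcsin 0.8115 = 54.24°.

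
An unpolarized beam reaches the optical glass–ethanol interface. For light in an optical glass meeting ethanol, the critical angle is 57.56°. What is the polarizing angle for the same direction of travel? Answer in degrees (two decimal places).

θ_B ≈ 40.16°

sin θ_c = n₂/n₁, so n₂/n₁ = sin 57.56° = 0.8440.
Brewster: tan θ_B = n₂/n₁ = 0.8440.
θ_B = arctan(0.8440) = 40.16°.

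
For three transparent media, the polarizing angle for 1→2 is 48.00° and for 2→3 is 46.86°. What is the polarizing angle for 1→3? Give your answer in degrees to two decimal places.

Each Brewster angle gives a ratio: n₂/n₁ = tan 48.00° = 1.1106, n₃/n₂ = tan 46.86° = 1.0671.
So n₃/n₁ = (n₂/n₁)(n₃/n₂) = 1.1106 × 1.0671 = 1.1852.
θ_B(1→3) = arctan(1.1852) = 49.84°.

θ_B ≈ 49.84°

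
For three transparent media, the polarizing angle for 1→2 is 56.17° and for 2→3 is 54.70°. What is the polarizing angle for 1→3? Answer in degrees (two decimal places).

Each Brewster angle gives a ratio: n₂/n₁ = tan 56.17° = 1.4921, n₃/n₂ = tan 54.70° = 1.4124.
So n₃/n₁ = (n₂/n₁)(n₃/n₂) = 1.4921 × 1.4124 = 2.1074.
θ_B(1→3) = arctan(2.1074) = 64.61°.

θ_B ≈ 64.61°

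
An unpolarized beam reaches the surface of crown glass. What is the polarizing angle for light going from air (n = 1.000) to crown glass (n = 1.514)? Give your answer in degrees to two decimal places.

Here n₂/n₁ = 1.514/1.000 = 1.5140, and Brewster's law gives tan θ_B = n₂/n₁.
θ_B = arctan(1.5140) = 56.56°.

θ_B ≈ 56.56°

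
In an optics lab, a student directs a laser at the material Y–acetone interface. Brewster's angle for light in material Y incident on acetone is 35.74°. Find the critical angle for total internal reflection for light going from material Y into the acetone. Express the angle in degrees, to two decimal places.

θ_c ≈ 46.02°

n₂/n₁ = tan 35.74° = 0.7196; the critical angle satisfies sin θ_c = n₂/n₁.
θ_c = arcsin(0.7196) = 46.02°.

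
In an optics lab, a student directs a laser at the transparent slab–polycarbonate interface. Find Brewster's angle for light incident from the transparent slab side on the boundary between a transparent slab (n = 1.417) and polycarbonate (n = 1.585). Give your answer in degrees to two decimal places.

θ_B ≈ 48.20°

The reflected p-component vanishes when tan θ_B = n₂/n₁.
Here n₂/n₁ = 1.585/1.417 = 1.1186, and Brewster's law gives tan θ_B = n₂/n₁. Taking the arctangent, θ_B = 48.20°.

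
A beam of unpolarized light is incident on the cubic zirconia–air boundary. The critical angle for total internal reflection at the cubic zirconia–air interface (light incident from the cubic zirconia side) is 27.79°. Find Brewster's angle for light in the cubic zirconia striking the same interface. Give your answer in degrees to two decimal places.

sin θ_c = n₂/n₁, so n₂/n₁ = sin 27.79° = 0.4662.
Brewster: tan θ_B = n₂/n₁ = 0.4662.
θ_B = arctan(0.4662) = 25.00°.

θ_B ≈ 25.00°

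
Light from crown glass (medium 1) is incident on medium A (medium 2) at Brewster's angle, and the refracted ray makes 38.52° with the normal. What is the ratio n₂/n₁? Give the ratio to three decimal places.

n₂/n₁ ≈ 1.256

At Brewster incidence θ_B = 90° − θ_t = 90° − 38.52° = 51.48°.
tan θ_B = n₂/n₁, so n₂/n₁ = tan 51.48° = 1.256.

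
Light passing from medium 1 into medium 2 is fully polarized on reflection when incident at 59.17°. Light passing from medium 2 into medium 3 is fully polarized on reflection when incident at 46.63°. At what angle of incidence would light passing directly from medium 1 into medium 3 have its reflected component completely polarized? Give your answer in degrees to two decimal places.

θ_B ≈ 60.59°

tan θ_B(1→2) = n₂/n₁ = tan 59.17° = 1.6755.
tan θ_B(2→3) = n₃/n₂ = tan 46.63° = 1.0586.
n₃/n₁ = 1.7737. Then tan θ_B(1→3) = n₃/n₁, so θ_B(1→3) = arctan(1.7737) = 60.59°.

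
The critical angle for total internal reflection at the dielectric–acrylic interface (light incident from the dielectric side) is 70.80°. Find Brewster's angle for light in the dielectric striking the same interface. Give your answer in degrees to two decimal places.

At the critical angle sin θ_c = n₂/n₁, giving n₂/n₁ = sin 70.80° = 0.9444.
Then tan θ_B = n₂/n₁ = 0.9444, so θ_B = arctan 0.9444 = 43.36°.

θ_B ≈ 43.36°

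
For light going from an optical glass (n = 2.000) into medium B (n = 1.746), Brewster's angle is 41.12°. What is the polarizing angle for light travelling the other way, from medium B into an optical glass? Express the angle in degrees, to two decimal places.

θ_B' ≈ 48.88°

Reversing the direction swaps n₁ and n₂, so tan θ_B' = 1/tan θ_B and θ_B' = 90° − θ_B.
Hence θ_B' = 90° − 41.12° = 48.88°.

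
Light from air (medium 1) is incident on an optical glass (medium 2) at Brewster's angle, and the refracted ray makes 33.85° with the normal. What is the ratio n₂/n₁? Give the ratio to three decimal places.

θ_B + θ_t = 90°, so θ_B = 90° − 33.85° = 56.15°.
Then n₂/n₁ = tan θ_B = tan 56.15° = 1.491.

n₂/n₁ ≈ 1.491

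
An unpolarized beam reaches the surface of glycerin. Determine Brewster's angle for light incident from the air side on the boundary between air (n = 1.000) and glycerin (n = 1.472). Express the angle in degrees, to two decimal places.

Here n₂/n₁ = 1.472/1.000 = 1.4720, and Brewster's law gives tan θ_B = n₂/n₁.
θ_B = arctan(1.4720) = 55.81°.

θ_B ≈ 55.81°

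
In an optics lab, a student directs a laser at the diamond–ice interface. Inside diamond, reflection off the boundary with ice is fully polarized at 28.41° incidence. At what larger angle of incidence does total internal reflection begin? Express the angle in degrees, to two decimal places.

n₂/n₁ = tan 28.41° = 0.5409; the critical angle satisfies sin θ_c = n₂/n₁.
θ_c = arcsin(0.5409) = 32.75°.

θ_c ≈ 32.75°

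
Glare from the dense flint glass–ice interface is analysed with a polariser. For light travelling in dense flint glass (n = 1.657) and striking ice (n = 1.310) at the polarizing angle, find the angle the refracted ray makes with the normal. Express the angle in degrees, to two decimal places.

θ_t ≈ 51.67°

tan θ_B = n₂/n₁ = 1.310/1.657 = 0.7906, so θ_B = 38.33°.
The refracted ray is perpendicular to the reflected ray, so θ_t = 90° − θ_B = 51.67°.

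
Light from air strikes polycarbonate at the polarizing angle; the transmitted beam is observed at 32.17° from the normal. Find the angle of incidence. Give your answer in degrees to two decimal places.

Since the reflected and refracted rays are at right angles at the polarizing angle, θ_B + θ_t = 90°.
So θ_B = 90° − θ_t = 90° − 32.17° = 57.83°.

θ_B ≈ 57.83°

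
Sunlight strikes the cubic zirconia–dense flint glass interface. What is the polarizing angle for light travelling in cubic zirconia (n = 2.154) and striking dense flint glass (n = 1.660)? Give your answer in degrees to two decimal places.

Brewster's condition: tan θ_B = n₂/n₁ = 1.660/2.154 = 0.7707.
θ_B = arctan(0.7707) = 37.62°.

θ_B ≈ 37.62°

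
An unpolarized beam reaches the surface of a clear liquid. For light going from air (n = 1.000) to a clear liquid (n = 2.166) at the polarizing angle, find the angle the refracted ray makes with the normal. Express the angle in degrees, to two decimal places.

First find Brewster's angle: tan θ_B = 2.166/1.000 = 2.1660, giving θ_B = 65.22°.
At Brewster's angle the reflected and refracted rays are perpendicular, so θ_t = 90° − θ_B = 90° − 65.22° = 24.78°.

θ_t ≈ 24.78°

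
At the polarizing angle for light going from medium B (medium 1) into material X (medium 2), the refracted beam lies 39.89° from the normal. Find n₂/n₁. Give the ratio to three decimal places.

n₂/n₁ ≈ 1.196

θ_B + θ_t = 90°, so θ_B = 90° − 39.89° = 50.11°.
Then n₂/n₁ = tan θ_B = tan 50.11° = 1.196.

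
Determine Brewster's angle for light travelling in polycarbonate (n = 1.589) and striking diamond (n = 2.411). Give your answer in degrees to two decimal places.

Here n₂/n₁ = 2.411/1.589 = 1.5173, and Brewster's law gives tan θ_B = n₂/n₁.
So θ_B = arctan 1.5173 = 56.61°.

θ_B ≈ 56.61°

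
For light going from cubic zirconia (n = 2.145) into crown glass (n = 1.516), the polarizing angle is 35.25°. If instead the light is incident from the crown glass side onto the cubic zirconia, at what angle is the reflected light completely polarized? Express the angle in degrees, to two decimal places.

tan θ_B' = n₁/n₂ = 1/tan θ_B, so θ_B' = 90° − θ_B.
θ_B' = 90° − 35.25° = 54.75°.

θ_B' ≈ 54.75°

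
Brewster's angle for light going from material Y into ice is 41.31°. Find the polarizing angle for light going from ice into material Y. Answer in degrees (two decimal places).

Reversing the direction swaps n₁ and n₂, so tan θ_B' = 1/tan θ_B and θ_B' = 90° − θ_B.
Hence θ_B' = 90° − 41.31° = 48.69°.

θ_B' ≈ 48.69°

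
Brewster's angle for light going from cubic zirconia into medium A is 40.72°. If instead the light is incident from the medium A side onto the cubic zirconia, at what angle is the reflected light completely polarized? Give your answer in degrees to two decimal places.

θ_B' ≈ 49.28°

The two Brewster angles are complementary: θ_B' = 90° − θ_B = 90° − 40.72° = 49.28°.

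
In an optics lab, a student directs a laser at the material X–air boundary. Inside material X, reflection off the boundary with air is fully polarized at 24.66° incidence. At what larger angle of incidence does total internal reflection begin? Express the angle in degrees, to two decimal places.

θ_c ≈ 27.33°

n₂/n₁ = tan 24.66° = 0.4591; the critical angle satisfies sin θ_c = n₂/n₁.
θ_c = arcsin(0.4591) = 27.33°.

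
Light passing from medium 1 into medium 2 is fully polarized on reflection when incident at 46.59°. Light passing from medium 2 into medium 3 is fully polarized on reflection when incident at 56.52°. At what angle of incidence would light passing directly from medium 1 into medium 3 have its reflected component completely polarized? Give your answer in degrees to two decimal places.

θ_B ≈ 57.97°

Each Brewster angle gives a ratio: n₂/n₁ = tan 46.59° = 1.0571, n₃/n₂ = tan 56.52° = 1.5120.
Multiplying, n₃/n₁ = 1.0571 × 1.5120 = 1.5983, and θ_B(1→3) = arctan 1.5983 = 57.97°.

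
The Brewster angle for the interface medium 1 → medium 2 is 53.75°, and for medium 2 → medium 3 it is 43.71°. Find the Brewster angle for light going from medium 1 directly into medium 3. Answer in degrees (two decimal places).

n₂/n₁ = tan 53.75° = 1.3638 and n₃/n₂ = tan 43.71° = 0.9560.
Multiplying, n₃/n₁ = 1.3638 × 0.9560 = 1.3038, and θ_B(1→3) = arctan 1.3038 = 52.51°.

θ_B ≈ 52.51°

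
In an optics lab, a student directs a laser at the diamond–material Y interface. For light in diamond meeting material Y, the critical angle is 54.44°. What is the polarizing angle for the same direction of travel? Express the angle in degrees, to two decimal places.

n₂/n₁ = sin θ_c = sin 54.44° = 0.8135.
tan θ_B equals the same ratio, so θ_B = arctan(0.8135) = 39.13°.

θ_B ≈ 39.13°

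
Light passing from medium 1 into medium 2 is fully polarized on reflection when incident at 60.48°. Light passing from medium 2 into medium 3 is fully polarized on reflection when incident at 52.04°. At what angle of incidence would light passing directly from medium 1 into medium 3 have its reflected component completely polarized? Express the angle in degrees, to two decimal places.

tan θ_B(1→2) = n₂/n₁ = tan 60.48° = 1.7661.
tan θ_B(2→3) = n₃/n₂ = tan 52.04° = 1.2818.
So n₃/n₁ = (n₂/n₁)(n₃/n₂) = 1.7661 × 1.2818 = 2.2637.
θ_B(1→3) = arctan(2.2637) = 66.17°.

θ_B ≈ 66.17°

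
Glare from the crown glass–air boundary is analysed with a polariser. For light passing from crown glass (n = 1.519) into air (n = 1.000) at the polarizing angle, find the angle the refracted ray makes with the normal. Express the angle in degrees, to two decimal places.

θ_t ≈ 56.64°

First find Brewster's angle: tan θ_B = 1.000/1.519 = 0.6583, giving θ_B = 33.36°.
At Brewster's angle the reflected and refracted rays are perpendicular, so θ_t = 90° − θ_B = 90° − 33.36° = 56.64°.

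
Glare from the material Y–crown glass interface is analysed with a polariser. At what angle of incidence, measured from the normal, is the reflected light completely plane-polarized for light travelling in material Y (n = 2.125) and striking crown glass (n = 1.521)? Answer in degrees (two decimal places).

θ_B ≈ 35.59°

Brewster's condition: tan θ_B = n₂/n₁ = 1.521/2.125 = 0.7158.
So θ_B = arctan 0.7158 = 35.59°.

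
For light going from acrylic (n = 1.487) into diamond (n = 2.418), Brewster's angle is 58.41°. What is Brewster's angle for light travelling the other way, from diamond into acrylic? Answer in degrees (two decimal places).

Reversing the direction swaps n₁ and n₂, so tan θ_B' = 1/tan θ_B and θ_B' = 90° − θ_B.
Hence θ_B' = 90° − 58.41° = 31.59°.

θ_B' ≈ 31.59°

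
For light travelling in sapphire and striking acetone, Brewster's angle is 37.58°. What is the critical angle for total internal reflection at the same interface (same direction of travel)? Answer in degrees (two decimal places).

tan θ_B = n₂/n₁ = tan 37.58° = 0.7695.
Total internal reflection: sin θ_c = n₂/n₁ = 0.7695.
θ_c = arcsin(0.7695) = 50.31°.

θ_c ≈ 50.31°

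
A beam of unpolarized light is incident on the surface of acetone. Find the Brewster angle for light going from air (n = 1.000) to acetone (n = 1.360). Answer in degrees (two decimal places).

θ_B ≈ 53.67°

tan θ_B = n₂/n₁ = 1.360/1.000 = 1.3600. Taking the arctangent, θ_B = 53.67°.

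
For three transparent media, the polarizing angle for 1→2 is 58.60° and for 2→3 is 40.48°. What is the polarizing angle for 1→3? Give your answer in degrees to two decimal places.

n₂/n₁ = tan 58.60° = 1.6383 and n₃/n₂ = tan 40.48° = 0.8535.
So n₃/n₁ = (n₂/n₁)(n₃/n₂) = 1.6383 × 0.8535 = 1.3982.
θ_B(1→3) = arctan(1.3982) = 54.43°.

θ_B ≈ 54.43°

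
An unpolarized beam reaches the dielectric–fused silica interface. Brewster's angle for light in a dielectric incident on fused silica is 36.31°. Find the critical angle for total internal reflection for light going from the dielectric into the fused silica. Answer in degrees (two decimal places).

θ_c ≈ 47.29°

From Brewster, n₂/n₁ = tan θ_B = tan 36.31° = 0.7348.
Then sin θ_c = n₂/n₁ = 0.7348, so θ_c = arcsin 0.7348 = 47.29°.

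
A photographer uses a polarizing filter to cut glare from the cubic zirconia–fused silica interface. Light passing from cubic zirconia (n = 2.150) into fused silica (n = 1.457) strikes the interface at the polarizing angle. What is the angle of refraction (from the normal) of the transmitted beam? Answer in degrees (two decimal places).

θ_t ≈ 55.88°

First find Brewster's angle: tan θ_B = 1.457/2.150 = 0.6777, giving θ_B = 34.12°.
Since θ_B + θ_t = 90° at Brewster incidence, θ_t = 90° − 34.12° = 55.88°.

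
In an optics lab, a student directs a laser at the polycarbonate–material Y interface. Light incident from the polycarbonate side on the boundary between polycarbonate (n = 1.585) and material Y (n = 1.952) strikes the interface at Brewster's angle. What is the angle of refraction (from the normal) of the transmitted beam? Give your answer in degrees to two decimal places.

θ_t ≈ 39.08°

tan θ_B = n₂/n₁ = 1.952/1.585 = 1.2315, so θ_B = 50.92°.
Since θ_B + θ_t = 90° at Brewster incidence, θ_t = 90° − 50.92° = 39.08°.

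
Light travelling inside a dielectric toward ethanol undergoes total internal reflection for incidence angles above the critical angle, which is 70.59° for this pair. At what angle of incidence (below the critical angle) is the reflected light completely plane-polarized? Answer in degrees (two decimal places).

n₂/n₁ = sin θ_c = sin 70.59° = 0.9432.
tan θ_B equals the same ratio, so θ_B = arctan(0.9432) = 43.32°.

θ_B ≈ 43.32°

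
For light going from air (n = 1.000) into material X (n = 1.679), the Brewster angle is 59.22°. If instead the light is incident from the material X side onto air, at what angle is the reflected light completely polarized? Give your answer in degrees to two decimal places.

θ_B' ≈ 30.78°

The two Brewster angles are complementary: θ_B' = 90° − θ_B = 90° − 59.22° = 30.78°.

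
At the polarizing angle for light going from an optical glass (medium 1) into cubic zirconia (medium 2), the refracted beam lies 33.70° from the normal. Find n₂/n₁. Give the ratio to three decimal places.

At Brewster incidence θ_B = 90° − θ_t = 90° − 33.70° = 56.30°.
tan θ_B = n₂/n₁, so n₂/n₁ = tan 56.30° = 1.499.

n₂/n₁ ≈ 1.499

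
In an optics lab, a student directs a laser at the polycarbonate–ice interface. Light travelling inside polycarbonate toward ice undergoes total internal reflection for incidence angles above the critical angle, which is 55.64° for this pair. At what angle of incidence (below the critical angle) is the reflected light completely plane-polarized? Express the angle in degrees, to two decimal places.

n₂/n₁ = sin θ_c = sin 55.64° = 0.8255.
tan θ_B equals the same ratio, so θ_B = arctan(0.8255) = 39.54°.

θ_B ≈ 39.54°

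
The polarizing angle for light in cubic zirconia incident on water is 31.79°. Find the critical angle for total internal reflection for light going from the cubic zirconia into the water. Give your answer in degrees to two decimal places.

θ_c ≈ 38.30°

n₂/n₁ = tan 31.79° = 0.6198; the critical angle satisfies sin θ_c = n₂/n₁.
θ_c = arcsin(0.6198) = 38.30°.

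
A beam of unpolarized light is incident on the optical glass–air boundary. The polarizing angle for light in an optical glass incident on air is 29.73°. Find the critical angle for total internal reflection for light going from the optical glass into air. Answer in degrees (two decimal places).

θ_c ≈ 34.83°

From Brewster, n₂/n₁ = tan θ_B = tan 29.73° = 0.5711.
Then sin θ_c = n₂/n₁ = 0.5711, so θ_c = arcsin 0.5711 = 34.83°.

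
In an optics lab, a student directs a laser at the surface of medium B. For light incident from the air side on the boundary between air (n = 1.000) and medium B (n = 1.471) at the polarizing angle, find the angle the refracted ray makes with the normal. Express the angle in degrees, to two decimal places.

First find Brewster's angle: tan θ_B = 1.471/1.000 = 1.4710, giving θ_B = 55.79°.
The refracted ray is perpendicular to the reflected ray, so θ_t = 90° − θ_B = 34.21°.

θ_t ≈ 34.21°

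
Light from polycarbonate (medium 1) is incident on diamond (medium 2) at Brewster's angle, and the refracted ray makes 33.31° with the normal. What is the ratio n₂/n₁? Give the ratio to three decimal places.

n₂/n₁ ≈ 1.522

θ_B + θ_t = 90°, so θ_B = 90° − 33.31° = 56.69°.
Then n₂/n₁ = tan θ_B = tan 56.69° = 1.522.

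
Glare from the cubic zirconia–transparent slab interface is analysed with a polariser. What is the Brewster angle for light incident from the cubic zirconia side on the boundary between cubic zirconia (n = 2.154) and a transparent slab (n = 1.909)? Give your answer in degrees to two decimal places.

tan θ_B = n₂/n₁ = 1.909/2.154 = 0.8863.
So θ_B = arctan 0.8863 = 41.55°.

θ_B ≈ 41.55°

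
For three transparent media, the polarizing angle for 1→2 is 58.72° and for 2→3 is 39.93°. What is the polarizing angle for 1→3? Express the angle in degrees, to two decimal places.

Each Brewster angle gives a ratio: n₂/n₁ = tan 58.72° = 1.6460, n₃/n₂ = tan 39.93° = 0.8370.
Multiplying, n₃/n₁ = 1.6460 × 0.8370 = 1.3777, and θ_B(1→3) = arctan 1.3777 = 54.03°.

θ_B ≈ 54.03°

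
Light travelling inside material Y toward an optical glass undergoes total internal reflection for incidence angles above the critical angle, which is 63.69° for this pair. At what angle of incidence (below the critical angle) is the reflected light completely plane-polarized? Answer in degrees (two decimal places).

θ_B ≈ 41.87°

n₂/n₁ = sin θ_c = sin 63.69° = 0.8964.
tan θ_B equals the same ratio, so θ_B = arctan(0.8964) = 41.87°.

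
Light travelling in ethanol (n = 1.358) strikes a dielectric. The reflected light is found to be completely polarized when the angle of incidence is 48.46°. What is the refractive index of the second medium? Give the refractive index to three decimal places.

Brewster's law: tan θ_B = n₂/n₁ (light incident in ethanol, refracted into a dielectric).
n₂ = n₁ tan θ_B = 1.358 × tan 48.46° = 1.533.

n ≈ 1.533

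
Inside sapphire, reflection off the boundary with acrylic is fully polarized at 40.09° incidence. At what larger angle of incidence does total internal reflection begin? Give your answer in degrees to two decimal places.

From Brewster, n₂/n₁ = tan θ_B = tan 40.09° = 0.8418.
Then sin θ_c = n₂/n₁ = 0.8418, so θ_c = arcsin 0.8418 = 57.33°.

θ_c ≈ 57.33°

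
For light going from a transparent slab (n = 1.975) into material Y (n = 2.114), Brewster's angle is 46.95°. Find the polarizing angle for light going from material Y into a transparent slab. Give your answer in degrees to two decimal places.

Reversing the direction swaps n₁ and n₂, so tan θ_B' = 1/tan θ_B and θ_B' = 90° − θ_B.
Hence θ_B' = 90° − 46.95° = 43.05°.

θ_B' ≈ 43.05°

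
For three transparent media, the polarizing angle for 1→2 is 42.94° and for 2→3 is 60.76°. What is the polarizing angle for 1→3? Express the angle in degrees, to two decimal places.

n₂/n₁ = tan 42.94° = 0.9306 and n₃/n₂ = tan 60.76° = 1.7864.
Multiplying, n₃/n₁ = 0.9306 × 1.7864 = 1.6623, and θ_B(1→3) = arctan 1.6623 = 58.97°.

θ_B ≈ 58.97°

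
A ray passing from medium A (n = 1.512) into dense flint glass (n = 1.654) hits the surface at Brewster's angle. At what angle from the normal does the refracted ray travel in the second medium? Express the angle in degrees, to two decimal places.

θ_t ≈ 42.43°

θ_B = arctan(n₂/n₁) = arctan(1.654/1.512) = 47.57°.
At Brewster's angle the reflected and refracted rays are perpendicular, so θ_t = 90° − θ_B = 90° − 47.57° = 42.43°.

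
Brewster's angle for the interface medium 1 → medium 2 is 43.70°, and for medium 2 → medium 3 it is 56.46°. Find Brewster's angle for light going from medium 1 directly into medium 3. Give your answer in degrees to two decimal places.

n₂/n₁ = tan 43.70° = 0.9556 and n₃/n₂ = tan 56.46° = 1.5085.
So n₃/n₁ = (n₂/n₁)(n₃/n₂) = 0.9556 × 1.5085 = 1.4416.
θ_B(1→3) = arctan(1.4416) = 55.25°.

θ_B ≈ 55.25°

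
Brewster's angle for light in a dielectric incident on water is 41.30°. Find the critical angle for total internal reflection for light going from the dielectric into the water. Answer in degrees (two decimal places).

θ_c ≈ 61.46°

n₂/n₁ = tan 41.30° = 0.8785; the critical angle satisfies sin θ_c = n₂/n₁.
θ_c = arcsin(0.8785) = 61.46°.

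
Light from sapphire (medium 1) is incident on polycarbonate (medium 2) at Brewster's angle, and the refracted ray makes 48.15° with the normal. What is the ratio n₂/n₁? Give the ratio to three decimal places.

At Brewster incidence θ_B = 90° − θ_t = 90° − 48.15° = 41.85°.
tan θ_B = n₂/n₁, so n₂/n₁ = tan 41.85° = 0.896.

n₂/n₁ ≈ 0.896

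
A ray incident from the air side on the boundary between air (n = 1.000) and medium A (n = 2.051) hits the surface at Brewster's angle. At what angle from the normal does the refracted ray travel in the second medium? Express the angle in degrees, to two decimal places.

θ_t ≈ 25.99°

θ_B = arctan(n₂/n₁) = arctan(2.051/1.000) = 64.01°.
At Brewster's angle the reflected and refracted rays are perpendicular, so θ_t = 90° − θ_B = 90° − 64.01° = 25.99°.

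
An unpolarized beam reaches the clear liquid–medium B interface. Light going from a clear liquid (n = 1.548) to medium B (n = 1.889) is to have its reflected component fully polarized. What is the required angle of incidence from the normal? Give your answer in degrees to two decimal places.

θ_B ≈ 50.67°

Here n₂/n₁ = 1.889/1.548 = 1.2203, and Brewster's law gives tan θ_B = n₂/n₁. Taking the arctangent, θ_B = 50.67°.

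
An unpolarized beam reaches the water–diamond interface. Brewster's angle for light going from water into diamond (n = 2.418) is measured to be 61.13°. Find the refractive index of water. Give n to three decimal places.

At Brewster's angle, tan θ_B = n₂/n₁ with n₁ on the incident side (water) and n₂ on the transmitted side (diamond).
n₁ = n₂ / tan θ_B = 2.418 / tan 61.13° = 1.333.

n ≈ 1.333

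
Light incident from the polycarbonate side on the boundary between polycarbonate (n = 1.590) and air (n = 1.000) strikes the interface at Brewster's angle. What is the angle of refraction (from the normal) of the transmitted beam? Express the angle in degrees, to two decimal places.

First find Brewster's angle: tan θ_B = 1.000/1.590 = 0.6289, giving θ_B = 32.17°.
The refracted ray is perpendicular to the reflected ray, so θ_t = 90° − θ_B = 57.83°.

θ_t ≈ 57.83°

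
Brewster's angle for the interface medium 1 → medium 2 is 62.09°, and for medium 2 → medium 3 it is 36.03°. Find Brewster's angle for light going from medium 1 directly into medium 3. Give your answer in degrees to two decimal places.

θ_B ≈ 53.94°

n₂/n₁ = tan 62.09° = 1.8879 and n₃/n₂ = tan 36.03° = 0.7273.
n₃/n₁ = 1.3731. Then tan θ_B(1→3) = n₃/n₁, so θ_B(1→3) = arctan(1.3731) = 53.94°.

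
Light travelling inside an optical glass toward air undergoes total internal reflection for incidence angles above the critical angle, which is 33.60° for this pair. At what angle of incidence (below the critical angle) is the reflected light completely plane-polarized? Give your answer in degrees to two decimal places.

θ_B ≈ 28.96°

At the critical angle sin θ_c = n₂/n₁, giving n₂/n₁ = sin 33.60° = 0.5534.
Then tan θ_B = n₂/n₁ = 0.5534, so θ_B = arctan 0.5534 = 28.96°.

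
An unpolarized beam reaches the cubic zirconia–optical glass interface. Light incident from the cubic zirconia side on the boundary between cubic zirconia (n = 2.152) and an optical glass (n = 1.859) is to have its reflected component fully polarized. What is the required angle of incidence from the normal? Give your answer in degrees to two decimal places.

θ_B ≈ 40.82°

tan θ_B = n₂/n₁ = 1.859/2.152 = 0.8638. Taking the arctangent, θ_B = 40.82°.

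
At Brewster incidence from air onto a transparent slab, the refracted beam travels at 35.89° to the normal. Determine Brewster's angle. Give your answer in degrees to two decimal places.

θ_B ≈ 54.11°

Brewster's condition makes the reflected and refracted beams perpendicular: θ_B + θ_t = 90°.
θ_B = 90° − 35.89° = 54.11°.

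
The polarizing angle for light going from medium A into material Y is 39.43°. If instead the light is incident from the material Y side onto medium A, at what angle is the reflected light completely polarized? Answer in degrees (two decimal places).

The two Brewster angles are complementary: θ_B' = 90° − θ_B = 90° − 39.43° = 50.57°.

θ_B' ≈ 50.57°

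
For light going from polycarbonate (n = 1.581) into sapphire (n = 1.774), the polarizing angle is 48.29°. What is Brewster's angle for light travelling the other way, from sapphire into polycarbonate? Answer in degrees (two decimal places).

The two Brewster angles are complementary: θ_B' = 90° − θ_B = 90° − 48.29° = 41.71°.

θ_B' ≈ 41.71°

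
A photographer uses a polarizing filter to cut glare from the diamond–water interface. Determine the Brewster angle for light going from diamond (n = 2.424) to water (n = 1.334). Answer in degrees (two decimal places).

At Brewster's angle the reflected and refracted rays are perpendicular, which with Snell's law gives tan θ_B = n₂/n₁.
tan θ_B = n₂/n₁ = 1.334/2.424 = 0.5503.
So θ_B = arctan 0.5503 = 28.83°.

θ_B ≈ 28.83°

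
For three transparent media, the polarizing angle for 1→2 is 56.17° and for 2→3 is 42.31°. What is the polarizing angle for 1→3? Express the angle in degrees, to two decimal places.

θ_B ≈ 53.64°

Each Brewster angle gives a ratio: n₂/n₁ = tan 56.17° = 1.4921, n₃/n₂ = tan 42.31° = 0.9102.
Multiplying, n₃/n₁ = 1.4921 × 0.9102 = 1.3582, and θ_B(1→3) = arctan 1.3582 = 53.64°.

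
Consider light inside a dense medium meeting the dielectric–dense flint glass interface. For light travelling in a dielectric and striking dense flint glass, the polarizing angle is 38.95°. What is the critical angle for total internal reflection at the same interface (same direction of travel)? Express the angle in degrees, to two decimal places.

n₂/n₁ = tan 38.95° = 0.8083; the critical angle satisfies sin θ_c = n₂/n₁.
θ_c = arcsin(0.8083) = 53.93°.

θ_c ≈ 53.93°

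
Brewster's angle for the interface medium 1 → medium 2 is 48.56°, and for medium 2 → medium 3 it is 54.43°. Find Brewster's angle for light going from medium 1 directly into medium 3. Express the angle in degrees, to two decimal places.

θ_B ≈ 57.73°

tan θ_B(1→2) = n₂/n₁ = tan 48.56° = 1.1327.
tan θ_B(2→3) = n₃/n₂ = tan 54.43° = 1.3983.
So n₃/n₁ = (n₂/n₁)(n₃/n₂) = 1.1327 × 1.3983 = 1.5839.
θ_B(1→3) = arctan(1.5839) = 57.73°.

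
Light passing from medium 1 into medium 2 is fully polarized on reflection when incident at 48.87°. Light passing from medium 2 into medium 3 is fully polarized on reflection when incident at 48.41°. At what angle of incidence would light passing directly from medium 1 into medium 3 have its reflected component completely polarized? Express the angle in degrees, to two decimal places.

tan θ_B(1→2) = n₂/n₁ = tan 48.87° = 1.1451.
tan θ_B(2→3) = n₃/n₂ = tan 48.41° = 1.1267.
n₃/n₁ = 1.2902. Then tan θ_B(1→3) = n₃/n₁, so θ_B(1→3) = arctan(1.2902) = 52.22°.

θ_B ≈ 52.22°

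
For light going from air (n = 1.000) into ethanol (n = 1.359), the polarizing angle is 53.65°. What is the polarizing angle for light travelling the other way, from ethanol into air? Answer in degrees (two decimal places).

tan θ_B' = n₁/n₂ = 1/tan θ_B, so θ_B' = 90° − θ_B.
θ_B' = 90° − 53.65° = 36.35°.

θ_B' ≈ 36.35°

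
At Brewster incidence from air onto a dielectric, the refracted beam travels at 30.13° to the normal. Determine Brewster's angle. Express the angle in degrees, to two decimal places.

θ_B ≈ 59.87°

Brewster's condition makes the reflected and refracted beams perpendicular: θ_B + θ_t = 90°.
θ_B = 90° − 30.13° = 59.87°.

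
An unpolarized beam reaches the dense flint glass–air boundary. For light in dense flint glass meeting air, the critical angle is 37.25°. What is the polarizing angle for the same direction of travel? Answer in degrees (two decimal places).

θ_B ≈ 31.19°

n₂/n₁ = sin θ_c = sin 37.25° = 0.6053.
tan θ_B equals the same ratio, so θ_B = arctan(0.6053) = 31.19°.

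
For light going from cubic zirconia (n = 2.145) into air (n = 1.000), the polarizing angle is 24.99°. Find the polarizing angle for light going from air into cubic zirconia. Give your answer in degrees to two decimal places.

θ_B' ≈ 65.01°

The two Brewster angles are complementary: θ_B' = 90° − θ_B = 90° − 24.99° = 65.01°.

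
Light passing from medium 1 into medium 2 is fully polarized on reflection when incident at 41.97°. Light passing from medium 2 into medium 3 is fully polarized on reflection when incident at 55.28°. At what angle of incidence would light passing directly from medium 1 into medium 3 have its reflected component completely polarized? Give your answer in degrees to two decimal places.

n₂/n₁ = tan 41.97° = 0.8995 and n₃/n₂ = tan 55.28° = 1.4431.
So n₃/n₁ = (n₂/n₁)(n₃/n₂) = 0.8995 × 1.4431 = 1.2980.
θ_B(1→3) = arctan(1.2980) = 52.39°.

θ_B ≈ 52.39°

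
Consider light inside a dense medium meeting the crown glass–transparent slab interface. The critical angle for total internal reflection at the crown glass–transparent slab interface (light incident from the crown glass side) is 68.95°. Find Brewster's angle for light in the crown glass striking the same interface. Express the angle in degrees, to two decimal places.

θ_B ≈ 43.02°

sin θ_c = n₂/n₁, so n₂/n₁ = sin 68.95° = 0.9333.
Brewster: tan θ_B = n₂/n₁ = 0.9333.
θ_B = arctan(0.9333) = 43.02°.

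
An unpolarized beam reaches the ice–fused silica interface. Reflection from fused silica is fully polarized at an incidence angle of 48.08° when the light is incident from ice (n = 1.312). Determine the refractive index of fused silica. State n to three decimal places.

Full polarization of the reflected beam means tan θ_B = n₂/n₁, where n₁ is the incident medium (ice).
n₂ = n₁ tan θ_B = 1.312 × tan 48.08° = 1.461.

n ≈ 1.461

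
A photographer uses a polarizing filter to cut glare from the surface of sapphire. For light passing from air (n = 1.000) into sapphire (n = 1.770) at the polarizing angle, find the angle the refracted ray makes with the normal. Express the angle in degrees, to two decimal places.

θ_B = arctan(n₂/n₁) = arctan(1.770/1.000) = 60.53°.
Since θ_B + θ_t = 90° at Brewster incidence, θ_t = 90° − 60.53° = 29.47°.

θ_t ≈ 29.47°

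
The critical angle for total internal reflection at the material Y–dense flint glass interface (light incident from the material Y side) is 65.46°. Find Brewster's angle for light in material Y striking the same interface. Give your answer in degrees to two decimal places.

n₂/n₁ = sin θ_c = sin 65.46° = 0.9097.
tan θ_B equals the same ratio, so θ_B = arctan(0.9097) = 42.29°.

θ_B ≈ 42.29°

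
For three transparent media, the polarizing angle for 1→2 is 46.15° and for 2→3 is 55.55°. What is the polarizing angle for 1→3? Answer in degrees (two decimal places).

θ_B ≈ 56.62°

Each Brewster angle gives a ratio: n₂/n₁ = tan 46.15° = 1.0410, n₃/n₂ = tan 55.55° = 1.4577.
So n₃/n₁ = (n₂/n₁)(n₃/n₂) = 1.0410 × 1.4577 = 1.5175.
θ_B(1→3) = arctan(1.5175) = 56.62°.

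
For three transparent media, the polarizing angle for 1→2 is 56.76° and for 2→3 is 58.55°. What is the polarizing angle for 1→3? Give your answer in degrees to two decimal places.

θ_B ≈ 68.16°

n₂/n₁ = tan 56.76° = 1.5258 and n₃/n₂ = tan 58.55° = 1.6351.
Multiplying, n₃/n₁ = 1.5258 × 1.6351 = 2.4948, and θ_B(1→3) = arctan 2.4948 = 68.16°.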